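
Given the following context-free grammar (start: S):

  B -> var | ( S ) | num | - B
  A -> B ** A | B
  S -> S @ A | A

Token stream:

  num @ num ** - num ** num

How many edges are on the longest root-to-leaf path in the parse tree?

5

[S [S [A [B num]]] @ [A [B num] ** [A [B - [B num]] ** [A [B num]]]]]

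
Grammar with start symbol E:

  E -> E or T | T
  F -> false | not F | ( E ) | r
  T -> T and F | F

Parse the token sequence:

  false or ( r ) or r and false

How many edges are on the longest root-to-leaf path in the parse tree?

[E [E [E [T [F false]]] or [T [F ( [E [T [F r]]] )]]] or [T [T [F r]] and [F false]]]

7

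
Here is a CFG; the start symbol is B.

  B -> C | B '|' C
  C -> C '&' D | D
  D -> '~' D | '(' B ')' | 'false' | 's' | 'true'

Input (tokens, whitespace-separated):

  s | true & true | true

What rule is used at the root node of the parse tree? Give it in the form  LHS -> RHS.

[B [B [B [C [D s]]] | [C [C [D true]] & [D true]]] | [C [D true]]]

B -> B '|' C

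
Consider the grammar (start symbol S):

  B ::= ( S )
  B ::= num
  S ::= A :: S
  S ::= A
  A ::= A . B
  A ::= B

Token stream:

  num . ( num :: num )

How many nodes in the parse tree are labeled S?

3

[S [A [A [B num]] . [B ( [S [A [B num]] :: [S [A [B num]]]] )]]]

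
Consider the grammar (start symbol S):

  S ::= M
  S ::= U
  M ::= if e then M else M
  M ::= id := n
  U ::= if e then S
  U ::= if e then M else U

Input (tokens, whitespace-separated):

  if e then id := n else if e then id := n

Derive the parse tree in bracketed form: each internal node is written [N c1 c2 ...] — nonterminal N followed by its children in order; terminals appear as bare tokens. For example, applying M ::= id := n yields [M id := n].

S
U
if e then M else U
if e then id := n else U
if e then id := n else if e then S
if e then id := n else if e then M
if e then id := n else if e then id := n

[S [U if e then [M id := n] else [U if e then [S [M id := n]]]]]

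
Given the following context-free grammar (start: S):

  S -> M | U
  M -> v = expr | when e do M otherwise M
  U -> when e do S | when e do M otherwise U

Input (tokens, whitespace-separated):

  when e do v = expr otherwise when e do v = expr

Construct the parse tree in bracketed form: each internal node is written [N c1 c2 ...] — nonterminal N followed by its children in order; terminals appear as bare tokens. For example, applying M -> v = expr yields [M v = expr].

S
U
when e do M otherwise U
when e do v = expr otherwise U
when e do v = expr otherwise when e do S
when e do v = expr otherwise when e do M
when e do v = expr otherwise when e do v = expr

[S [U when e do [M v = expr] otherwise [U when e do [S [M v = expr]]]]]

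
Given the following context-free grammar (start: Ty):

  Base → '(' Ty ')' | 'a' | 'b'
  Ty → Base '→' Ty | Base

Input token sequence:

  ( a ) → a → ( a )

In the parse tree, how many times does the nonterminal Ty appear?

[Ty [Base ( [Ty [Base a]] )] → [Ty [Base a] → [Ty [Base ( [Ty [Base a]] )]]]]

5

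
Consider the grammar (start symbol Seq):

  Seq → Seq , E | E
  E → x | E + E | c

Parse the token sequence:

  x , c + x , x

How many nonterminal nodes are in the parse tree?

[Seq [Seq [Seq [E x]] , [E [E c] + [E x]]] , [E x]]

8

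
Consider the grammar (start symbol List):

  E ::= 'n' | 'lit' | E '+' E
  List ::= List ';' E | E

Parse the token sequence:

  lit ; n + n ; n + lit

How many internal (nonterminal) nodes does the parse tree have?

10

[List [List [List [E lit]] ; [E [E n] + [E n]]] ; [E [E n] + [E lit]]]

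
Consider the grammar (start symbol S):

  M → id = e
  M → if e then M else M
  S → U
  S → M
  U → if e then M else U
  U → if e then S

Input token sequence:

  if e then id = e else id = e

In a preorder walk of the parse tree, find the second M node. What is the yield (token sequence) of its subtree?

[S [M if e then [M id = e] else [M id = e]]]

id = e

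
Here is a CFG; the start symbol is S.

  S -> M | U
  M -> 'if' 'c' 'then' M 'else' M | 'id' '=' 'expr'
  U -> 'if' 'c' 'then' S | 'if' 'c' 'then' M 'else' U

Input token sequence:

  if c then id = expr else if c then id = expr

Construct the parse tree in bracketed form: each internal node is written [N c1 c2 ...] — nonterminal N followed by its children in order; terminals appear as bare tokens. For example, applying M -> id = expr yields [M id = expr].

[S [U if c then [M id = expr] else [U if c then [S [M id = expr]]]]]

S
U
if c then M else U
if c then id = expr else U
if c then id = expr else if c then S
if c then id = expr else if c then M
if c then id = expr else if c then id = expr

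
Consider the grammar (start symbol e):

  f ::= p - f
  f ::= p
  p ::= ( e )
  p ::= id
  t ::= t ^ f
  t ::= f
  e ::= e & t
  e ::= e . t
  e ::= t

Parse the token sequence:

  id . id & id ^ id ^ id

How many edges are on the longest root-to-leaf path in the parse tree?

[e [e [e [t [f [p id]]]] . [t [f [p id]]]] & [t [t [t [f [p id]]] ^ [f [p id]]] ^ [f [p id]]]]

6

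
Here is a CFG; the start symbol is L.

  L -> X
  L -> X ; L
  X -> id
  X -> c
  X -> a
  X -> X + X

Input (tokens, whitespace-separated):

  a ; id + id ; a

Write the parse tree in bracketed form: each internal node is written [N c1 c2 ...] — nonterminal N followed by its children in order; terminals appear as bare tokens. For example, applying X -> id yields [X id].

[L [X a] ; [L [X [X id] + [X id]] ; [L [X a]]]]

L
X ; L
a ; L
a ; X ; L
a ; X + X ; L
a ; id + X ; L
a ; id + id ; L
a ; id + id ; X
a ; id + id ; a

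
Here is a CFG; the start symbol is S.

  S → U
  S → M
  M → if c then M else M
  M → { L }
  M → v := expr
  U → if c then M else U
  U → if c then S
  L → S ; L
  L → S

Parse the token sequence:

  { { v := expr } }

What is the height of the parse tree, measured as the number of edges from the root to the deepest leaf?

8

[S [M { [L [S [M { [L [S [M v := expr]]] }]]] }]]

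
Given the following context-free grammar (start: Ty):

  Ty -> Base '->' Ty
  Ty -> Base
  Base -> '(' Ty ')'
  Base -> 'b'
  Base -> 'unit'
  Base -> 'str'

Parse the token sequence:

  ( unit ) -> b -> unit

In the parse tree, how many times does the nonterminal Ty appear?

[Ty [Base ( [Ty [Base unit]] )] -> [Ty [Base b] -> [Ty [Base unit]]]]

4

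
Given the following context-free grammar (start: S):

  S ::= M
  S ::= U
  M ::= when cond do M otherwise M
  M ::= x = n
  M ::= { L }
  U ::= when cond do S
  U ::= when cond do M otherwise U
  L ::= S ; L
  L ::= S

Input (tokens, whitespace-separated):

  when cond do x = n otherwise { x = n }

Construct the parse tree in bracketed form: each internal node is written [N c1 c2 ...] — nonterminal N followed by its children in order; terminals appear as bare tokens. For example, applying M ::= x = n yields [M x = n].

S
M
when cond do M otherwise M
when cond do x = n otherwise M
when cond do x = n otherwise { L }
when cond do x = n otherwise { S }
when cond do x = n otherwise { M }
when cond do x = n otherwise { x = n }

[S [M when cond do [M x = n] otherwise [M { [L [S [M x = n]]] }]]]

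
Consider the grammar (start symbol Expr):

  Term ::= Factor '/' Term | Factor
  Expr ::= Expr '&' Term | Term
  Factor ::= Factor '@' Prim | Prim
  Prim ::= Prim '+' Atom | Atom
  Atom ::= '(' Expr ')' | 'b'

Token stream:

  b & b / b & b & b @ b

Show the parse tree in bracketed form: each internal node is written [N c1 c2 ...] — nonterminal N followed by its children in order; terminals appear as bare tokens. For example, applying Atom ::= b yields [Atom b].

[Expr [Expr [Expr [Expr [Term [Factor [Prim [Atom b]]]]] & [Term [Factor [Prim [Atom b]]] / [Term [Factor [Prim [Atom b]]]]]] & [Term [Factor [Prim [Atom b]]]]] & [Term [Factor [Factor [Prim [Atom b]]] @ [Prim [Atom b]]]]]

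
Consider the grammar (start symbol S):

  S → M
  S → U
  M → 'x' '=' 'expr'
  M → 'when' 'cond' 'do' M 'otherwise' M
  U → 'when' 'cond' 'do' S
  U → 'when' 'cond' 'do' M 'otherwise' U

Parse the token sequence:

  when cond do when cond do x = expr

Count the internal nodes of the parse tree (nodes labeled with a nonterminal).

[S [U when cond do [S [U when cond do [S [M x = expr]]]]]]

6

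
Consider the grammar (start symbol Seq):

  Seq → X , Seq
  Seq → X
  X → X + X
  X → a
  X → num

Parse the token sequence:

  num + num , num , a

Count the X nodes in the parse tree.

[Seq [X [X num] + [X num]] , [Seq [X num] , [Seq [X a]]]]

5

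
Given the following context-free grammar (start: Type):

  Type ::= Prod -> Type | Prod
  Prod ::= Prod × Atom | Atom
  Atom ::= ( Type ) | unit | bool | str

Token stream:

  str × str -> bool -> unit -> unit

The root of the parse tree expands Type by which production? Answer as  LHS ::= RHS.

[Type [Prod [Prod [Atom str]] × [Atom str]] -> [Type [Prod [Atom bool]] -> [Type [Prod [Atom unit]] -> [Type [Prod [Atom unit]]]]]]

Type ::= Prod -> Type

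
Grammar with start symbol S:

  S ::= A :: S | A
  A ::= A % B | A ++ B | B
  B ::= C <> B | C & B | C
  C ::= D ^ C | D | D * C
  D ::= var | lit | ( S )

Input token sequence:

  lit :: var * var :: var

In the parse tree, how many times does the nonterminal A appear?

3

[S [A [B [C [D lit]]]] :: [S [A [B [C [D var] * [C [D var]]]]] :: [S [A [B [C [D var]]]]]]]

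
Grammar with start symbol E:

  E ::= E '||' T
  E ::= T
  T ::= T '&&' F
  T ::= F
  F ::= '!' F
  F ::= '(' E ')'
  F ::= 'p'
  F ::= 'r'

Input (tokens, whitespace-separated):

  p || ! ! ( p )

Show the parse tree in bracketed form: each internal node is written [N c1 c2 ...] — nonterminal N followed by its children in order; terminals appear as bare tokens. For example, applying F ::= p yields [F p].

[E [E [T [F p]]] || [T [F ! [F ! [F ( [E [T [F p]]] )]]]]]

E
E || T
T || T
F || T
p || T
p || F
p || ! F
p || ! ! F
p || ! ! ( E )
p || ! ! ( T )
p || ! ! ( F )
p || ! ! ( p )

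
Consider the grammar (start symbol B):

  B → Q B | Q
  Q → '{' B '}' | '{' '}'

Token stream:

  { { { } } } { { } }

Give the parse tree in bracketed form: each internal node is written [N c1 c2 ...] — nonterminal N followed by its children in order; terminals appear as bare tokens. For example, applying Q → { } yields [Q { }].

[B [Q { [B [Q { [B [Q { }]] }]] }] [B [Q { [B [Q { }]] }]]]

B
Q B
{ B } B
{ Q } B
{ { B } } B
{ { Q } } B
{ { { } } } B
{ { { } } } Q
{ { { } } } { B }
{ { { } } } { Q }
{ { { } } } { { } }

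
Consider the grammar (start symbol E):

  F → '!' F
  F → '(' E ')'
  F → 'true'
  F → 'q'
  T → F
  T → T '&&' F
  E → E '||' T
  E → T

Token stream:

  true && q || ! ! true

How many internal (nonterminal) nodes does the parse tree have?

10

[E [E [T [T [F true]] && [F q]]] || [T [F ! [F ! [F true]]]]]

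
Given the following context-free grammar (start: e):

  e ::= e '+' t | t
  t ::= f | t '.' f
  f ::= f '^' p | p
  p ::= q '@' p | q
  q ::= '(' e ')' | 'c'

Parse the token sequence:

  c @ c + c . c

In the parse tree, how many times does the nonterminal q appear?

4

[e [e [t [f [p [q c] @ [p [q c]]]]]] + [t [t [f [p [q c]]]] . [f [p [q c]]]]]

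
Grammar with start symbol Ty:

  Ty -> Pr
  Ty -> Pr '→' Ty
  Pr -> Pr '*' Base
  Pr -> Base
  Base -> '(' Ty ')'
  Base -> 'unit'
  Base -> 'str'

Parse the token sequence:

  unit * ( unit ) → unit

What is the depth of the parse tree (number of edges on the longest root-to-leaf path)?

[Ty [Pr [Pr [Base unit]] * [Base ( [Ty [Pr [Base unit]]] )]] → [Ty [Pr [Base unit]]]]

6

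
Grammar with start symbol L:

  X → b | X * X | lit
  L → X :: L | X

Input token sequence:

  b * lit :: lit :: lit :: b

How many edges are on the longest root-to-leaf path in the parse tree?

5

[L [X [X b] * [X lit]] :: [L [X lit] :: [L [X lit] :: [L [X b]]]]]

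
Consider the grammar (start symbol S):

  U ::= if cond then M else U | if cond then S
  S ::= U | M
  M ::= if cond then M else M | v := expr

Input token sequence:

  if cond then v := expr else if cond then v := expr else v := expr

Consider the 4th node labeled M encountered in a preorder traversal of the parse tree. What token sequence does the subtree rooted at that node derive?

[S [M if cond then [M v := expr] else [M if cond then [M v := expr] else [M v := expr]]]]

v := expr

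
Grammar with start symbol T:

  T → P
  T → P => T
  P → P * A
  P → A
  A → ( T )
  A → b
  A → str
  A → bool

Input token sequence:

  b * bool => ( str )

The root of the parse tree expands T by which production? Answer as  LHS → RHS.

T → P => T

[T [P [P [A b]] * [A bool]] => [T [P [A ( [T [P [A str]]] )]]]]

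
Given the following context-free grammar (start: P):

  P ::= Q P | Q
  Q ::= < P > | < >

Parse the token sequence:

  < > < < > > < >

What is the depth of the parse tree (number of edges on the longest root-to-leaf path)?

[P [Q < >] [P [Q < [P [Q < >]] >] [P [Q < >]]]]

5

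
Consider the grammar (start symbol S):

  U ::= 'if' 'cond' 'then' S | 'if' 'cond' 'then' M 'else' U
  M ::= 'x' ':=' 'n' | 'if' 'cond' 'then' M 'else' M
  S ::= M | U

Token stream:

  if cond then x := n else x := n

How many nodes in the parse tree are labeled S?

[S [M if cond then [M x := n] else [M x := n]]]

1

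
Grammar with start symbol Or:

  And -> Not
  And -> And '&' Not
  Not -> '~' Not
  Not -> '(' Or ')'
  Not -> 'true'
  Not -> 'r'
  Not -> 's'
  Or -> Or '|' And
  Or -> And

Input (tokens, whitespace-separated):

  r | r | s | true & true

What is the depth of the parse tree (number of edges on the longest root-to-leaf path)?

6

[Or [Or [Or [Or [And [Not r]]] | [And [Not r]]] | [And [Not s]]] | [And [And [Not true]] & [Not true]]]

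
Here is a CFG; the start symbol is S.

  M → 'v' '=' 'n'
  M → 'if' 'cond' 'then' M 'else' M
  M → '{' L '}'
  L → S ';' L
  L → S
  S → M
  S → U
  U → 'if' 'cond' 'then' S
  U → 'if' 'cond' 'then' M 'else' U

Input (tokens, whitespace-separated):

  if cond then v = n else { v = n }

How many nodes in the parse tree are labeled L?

1

[S [M if cond then [M v = n] else [M { [L [S [M v = n]]] }]]]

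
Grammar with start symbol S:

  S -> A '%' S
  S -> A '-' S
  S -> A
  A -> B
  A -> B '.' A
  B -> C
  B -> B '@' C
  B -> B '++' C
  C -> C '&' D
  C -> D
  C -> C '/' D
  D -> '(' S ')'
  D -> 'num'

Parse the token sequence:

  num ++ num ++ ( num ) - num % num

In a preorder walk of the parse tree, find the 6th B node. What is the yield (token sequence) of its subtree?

num

[S [A [B [B [B [C [D num]]] ++ [C [D num]]] ++ [C [D ( [S [A [B [C [D num]]]]] )]]]] - [S [A [B [C [D num]]]] % [S [A [B [C [D num]]]]]]]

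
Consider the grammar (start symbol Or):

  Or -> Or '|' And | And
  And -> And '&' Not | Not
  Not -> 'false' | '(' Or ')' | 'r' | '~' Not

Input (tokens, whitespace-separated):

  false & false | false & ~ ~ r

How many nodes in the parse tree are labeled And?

[Or [Or [And [And [Not false]] & [Not false]]] | [And [And [Not false]] & [Not ~ [Not ~ [Not r]]]]]

4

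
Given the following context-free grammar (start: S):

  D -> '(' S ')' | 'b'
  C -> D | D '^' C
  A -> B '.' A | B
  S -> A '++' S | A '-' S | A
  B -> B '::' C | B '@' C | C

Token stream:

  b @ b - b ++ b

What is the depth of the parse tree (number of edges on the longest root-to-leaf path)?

7

[S [A [B [B [C [D b]]] @ [C [D b]]]] - [S [A [B [C [D b]]]] ++ [S [A [B [C [D b]]]]]]]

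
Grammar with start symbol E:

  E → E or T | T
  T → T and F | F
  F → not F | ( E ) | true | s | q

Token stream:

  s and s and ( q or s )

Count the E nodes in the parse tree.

3

[E [T [T [T [F s]] and [F s]] and [F ( [E [E [T [F q]]] or [T [F s]]] )]]]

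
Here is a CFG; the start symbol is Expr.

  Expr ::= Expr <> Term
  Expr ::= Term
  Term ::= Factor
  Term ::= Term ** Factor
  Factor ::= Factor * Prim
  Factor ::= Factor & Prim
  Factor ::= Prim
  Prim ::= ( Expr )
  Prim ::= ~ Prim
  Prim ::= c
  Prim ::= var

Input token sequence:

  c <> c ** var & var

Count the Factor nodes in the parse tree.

[Expr [Expr [Term [Factor [Prim c]]]] <> [Term [Term [Factor [Prim c]]] ** [Factor [Factor [Prim var]] & [Prim var]]]]

4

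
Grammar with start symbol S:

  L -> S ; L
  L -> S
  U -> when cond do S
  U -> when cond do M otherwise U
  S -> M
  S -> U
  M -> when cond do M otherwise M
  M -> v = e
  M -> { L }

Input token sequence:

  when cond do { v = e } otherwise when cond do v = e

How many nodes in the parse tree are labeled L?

1

[S [U when cond do [M { [L [S [M v = e]]] }] otherwise [U when cond do [S [M v = e]]]]]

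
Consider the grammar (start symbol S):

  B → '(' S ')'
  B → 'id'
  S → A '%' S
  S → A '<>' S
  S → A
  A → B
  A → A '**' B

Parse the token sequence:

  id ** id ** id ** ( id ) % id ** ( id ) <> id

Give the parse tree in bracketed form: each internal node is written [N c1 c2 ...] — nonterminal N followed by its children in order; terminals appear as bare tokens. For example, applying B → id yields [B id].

[S [A [A [A [A [B id]] ** [B id]] ** [B id]] ** [B ( [S [A [B id]]] )]] % [S [A [A [B id]] ** [B ( [S [A [B id]]] )]] <> [S [A [B id]]]]]

S
A % S
A ** B % S
A ** B ** B % S
A ** B ** B ** B % S
B ** B ** B ** B % S
id ** B ** B ** B % S
id ** id ** B ** B % S
id ** id ** id ** B % S
id ** id ** id ** ( S ) % S
id ** id ** id ** ( A ) % S
id ** id ** id ** ( B ) % S
id ** id ** id ** ( id ) % S
id ** id ** id ** ( id ) % A <> S
id ** id ** id ** ( id ) % A ** B <> S
id ** id ** id ** ( id ) % B ** B <> S
id ** id ** id ** ( id ) % id ** B <> S
id ** id ** id ** ( id ) % id ** ( S ) <> S
id ** id ** id ** ( id ) % id ** ( A ) <> S
id ** id ** id ** ( id ) % id ** ( B ) <> S
id ** id ** id ** ( id ) % id ** ( id ) <> S
id ** id ** id ** ( id ) % id ** ( id ) <> A
id ** id ** id ** ( id ) % id ** ( id ) <> B
id ** id ** id ** ( id ) % id ** ( id ) <> id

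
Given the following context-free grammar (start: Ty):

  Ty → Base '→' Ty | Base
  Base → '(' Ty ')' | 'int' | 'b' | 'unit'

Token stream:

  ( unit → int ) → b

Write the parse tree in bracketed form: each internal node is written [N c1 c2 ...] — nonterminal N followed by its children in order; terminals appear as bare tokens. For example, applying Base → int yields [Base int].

[Ty [Base ( [Ty [Base unit] → [Ty [Base int]]] )] → [Ty [Base b]]]

Ty
Base → Ty
( Ty ) → Ty
( Base → Ty ) → Ty
( unit → Ty ) → Ty
( unit → Base ) → Ty
( unit → int ) → Ty
( unit → int ) → Base
( unit → int ) → b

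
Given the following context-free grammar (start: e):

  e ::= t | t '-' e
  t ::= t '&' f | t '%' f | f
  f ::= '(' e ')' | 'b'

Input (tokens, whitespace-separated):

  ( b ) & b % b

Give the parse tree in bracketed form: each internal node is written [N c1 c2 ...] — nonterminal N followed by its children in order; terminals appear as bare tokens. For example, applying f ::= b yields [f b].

[e [t [t [t [f ( [e [t [f b]]] )]] & [f b]] % [f b]]]

e
t
t % f
t & f % f
f & f % f
( e ) & f % f
( t ) & f % f
( f ) & f % f
( b ) & f % f
( b ) & b % f
( b ) & b % b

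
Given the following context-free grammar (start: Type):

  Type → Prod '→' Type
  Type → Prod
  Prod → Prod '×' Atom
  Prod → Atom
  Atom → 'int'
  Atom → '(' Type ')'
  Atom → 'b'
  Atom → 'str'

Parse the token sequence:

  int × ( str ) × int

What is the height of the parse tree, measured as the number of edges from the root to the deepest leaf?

[Type [Prod [Prod [Prod [Atom int]] × [Atom ( [Type [Prod [Atom str]]] )]] × [Atom int]]]

7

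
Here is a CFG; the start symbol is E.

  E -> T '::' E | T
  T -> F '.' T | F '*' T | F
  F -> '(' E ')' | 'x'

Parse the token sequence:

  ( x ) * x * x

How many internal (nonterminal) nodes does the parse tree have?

[E [T [F ( [E [T [F x]]] )] * [T [F x] * [T [F x]]]]]

10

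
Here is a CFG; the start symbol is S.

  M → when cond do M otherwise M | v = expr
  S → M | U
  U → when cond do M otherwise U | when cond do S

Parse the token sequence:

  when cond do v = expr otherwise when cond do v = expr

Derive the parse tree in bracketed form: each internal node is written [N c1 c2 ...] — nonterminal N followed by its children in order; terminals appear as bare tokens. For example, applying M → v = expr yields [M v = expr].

S
U
when cond do M otherwise U
when cond do v = expr otherwise U
when cond do v = expr otherwise when cond do S
when cond do v = expr otherwise when cond do M
when cond do v = expr otherwise when cond do v = expr

[S [U when cond do [M v = expr] otherwise [U when cond do [S [M v = expr]]]]]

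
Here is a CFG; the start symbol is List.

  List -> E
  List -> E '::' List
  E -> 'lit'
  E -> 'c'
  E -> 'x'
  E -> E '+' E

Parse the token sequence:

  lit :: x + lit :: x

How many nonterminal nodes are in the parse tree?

[List [E lit] :: [List [E [E x] + [E lit]] :: [List [E x]]]]

8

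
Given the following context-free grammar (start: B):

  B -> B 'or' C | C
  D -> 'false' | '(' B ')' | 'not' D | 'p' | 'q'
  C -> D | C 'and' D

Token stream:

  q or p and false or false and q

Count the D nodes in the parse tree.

5

[B [B [B [C [D q]]] or [C [C [D p]] and [D false]]] or [C [C [D false]] and [D q]]]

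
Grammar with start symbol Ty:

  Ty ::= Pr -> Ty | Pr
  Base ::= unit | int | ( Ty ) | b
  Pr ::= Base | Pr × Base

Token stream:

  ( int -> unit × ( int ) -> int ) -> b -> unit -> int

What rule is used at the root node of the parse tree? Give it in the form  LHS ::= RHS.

[Ty [Pr [Base ( [Ty [Pr [Base int]] -> [Ty [Pr [Pr [Base unit]] × [Base ( [Ty [Pr [Base int]]] )]] -> [Ty [Pr [Base int]]]]] )]] -> [Ty [Pr [Base b]] -> [Ty [Pr [Base unit]] -> [Ty [Pr [Base int]]]]]]

Ty ::= Pr -> Ty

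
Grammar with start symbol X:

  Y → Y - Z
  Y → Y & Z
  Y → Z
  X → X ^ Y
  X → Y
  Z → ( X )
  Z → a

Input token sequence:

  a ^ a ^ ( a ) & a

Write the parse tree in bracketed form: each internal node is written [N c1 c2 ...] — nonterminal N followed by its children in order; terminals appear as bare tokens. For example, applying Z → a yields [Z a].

X
X ^ Y
X ^ Y ^ Y
Y ^ Y ^ Y
Z ^ Y ^ Y
a ^ Y ^ Y
a ^ Z ^ Y
a ^ a ^ Y
a ^ a ^ Y & Z
a ^ a ^ Z & Z
a ^ a ^ ( X ) & Z
a ^ a ^ ( Y ) & Z
a ^ a ^ ( Z ) & Z
a ^ a ^ ( a ) & Z
a ^ a ^ ( a ) & a

[X [X [X [Y [Z a]]] ^ [Y [Z a]]] ^ [Y [Y [Z ( [X [Y [Z a]]] )]] & [Z a]]]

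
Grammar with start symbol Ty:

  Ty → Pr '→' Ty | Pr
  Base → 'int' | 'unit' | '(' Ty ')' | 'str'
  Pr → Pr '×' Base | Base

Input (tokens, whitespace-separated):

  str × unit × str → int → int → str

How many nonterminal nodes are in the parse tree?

[Ty [Pr [Pr [Pr [Base str]] × [Base unit]] × [Base str]] → [Ty [Pr [Base int]] → [Ty [Pr [Base int]] → [Ty [Pr [Base str]]]]]]

16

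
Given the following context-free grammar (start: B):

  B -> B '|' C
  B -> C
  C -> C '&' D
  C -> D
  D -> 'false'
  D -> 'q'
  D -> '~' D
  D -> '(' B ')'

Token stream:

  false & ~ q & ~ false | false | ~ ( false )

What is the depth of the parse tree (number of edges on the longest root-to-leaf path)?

[B [B [B [C [C [C [D false]] & [D ~ [D q]]] & [D ~ [D false]]]] | [C [D false]]] | [C [D ~ [D ( [B [C [D false]]] )]]]]

7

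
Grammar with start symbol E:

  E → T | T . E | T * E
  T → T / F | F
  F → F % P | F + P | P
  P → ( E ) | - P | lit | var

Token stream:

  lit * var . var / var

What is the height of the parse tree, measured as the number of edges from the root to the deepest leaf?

[E [T [F [P lit]]] * [E [T [F [P var]]] . [E [T [T [F [P var]]] / [F [P var]]]]]]

7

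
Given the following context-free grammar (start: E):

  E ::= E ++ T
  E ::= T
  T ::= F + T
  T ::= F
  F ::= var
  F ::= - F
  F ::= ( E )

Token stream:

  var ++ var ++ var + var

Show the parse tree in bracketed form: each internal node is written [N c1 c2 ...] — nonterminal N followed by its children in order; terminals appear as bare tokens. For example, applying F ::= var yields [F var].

[E [E [E [T [F var]]] ++ [T [F var]]] ++ [T [F var] + [T [F var]]]]

E
E ++ T
E ++ T ++ T
T ++ T ++ T
F ++ T ++ T
var ++ T ++ T
var ++ F ++ T
var ++ var ++ T
var ++ var ++ F + T
var ++ var ++ var + T
var ++ var ++ var + F
var ++ var ++ var + var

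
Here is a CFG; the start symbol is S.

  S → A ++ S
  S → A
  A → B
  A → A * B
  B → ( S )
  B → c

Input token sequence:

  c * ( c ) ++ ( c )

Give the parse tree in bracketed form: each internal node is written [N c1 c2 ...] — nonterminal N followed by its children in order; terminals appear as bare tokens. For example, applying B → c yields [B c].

S
A ++ S
A * B ++ S
B * B ++ S
c * B ++ S
c * ( S ) ++ S
c * ( A ) ++ S
c * ( B ) ++ S
c * ( c ) ++ S
c * ( c ) ++ A
c * ( c ) ++ B
c * ( c ) ++ ( S )
c * ( c ) ++ ( A )
c * ( c ) ++ ( B )
c * ( c ) ++ ( c )

[S [A [A [B c]] * [B ( [S [A [B c]]] )]] ++ [S [A [B ( [S [A [B c]]] )]]]]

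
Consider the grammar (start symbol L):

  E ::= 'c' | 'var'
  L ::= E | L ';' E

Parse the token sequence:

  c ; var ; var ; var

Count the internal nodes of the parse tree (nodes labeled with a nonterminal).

[L [L [L [L [E c]] ; [E var]] ; [E var]] ; [E var]]

8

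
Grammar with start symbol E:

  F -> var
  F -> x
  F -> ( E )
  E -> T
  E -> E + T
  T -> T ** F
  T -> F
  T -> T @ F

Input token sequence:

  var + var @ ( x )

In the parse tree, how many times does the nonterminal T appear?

[E [E [T [F var]]] + [T [T [F var]] @ [F ( [E [T [F x]]] )]]]

4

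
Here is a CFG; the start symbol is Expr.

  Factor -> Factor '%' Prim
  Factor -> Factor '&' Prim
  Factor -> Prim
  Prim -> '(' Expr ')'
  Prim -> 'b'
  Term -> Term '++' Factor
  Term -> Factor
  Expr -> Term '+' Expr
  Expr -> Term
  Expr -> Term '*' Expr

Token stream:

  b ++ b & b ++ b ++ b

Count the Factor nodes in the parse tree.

[Expr [Term [Term [Term [Term [Factor [Prim b]]] ++ [Factor [Factor [Prim b]] & [Prim b]]] ++ [Factor [Prim b]]] ++ [Factor [Prim b]]]]

5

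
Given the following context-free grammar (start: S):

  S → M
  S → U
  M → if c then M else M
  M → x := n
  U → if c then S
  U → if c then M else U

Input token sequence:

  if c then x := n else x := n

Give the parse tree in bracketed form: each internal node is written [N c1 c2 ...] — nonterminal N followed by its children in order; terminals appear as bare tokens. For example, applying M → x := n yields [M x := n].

S
M
if c then M else M
if c then x := n else M
if c then x := n else x := n

[S [M if c then [M x := n] else [M x := n]]]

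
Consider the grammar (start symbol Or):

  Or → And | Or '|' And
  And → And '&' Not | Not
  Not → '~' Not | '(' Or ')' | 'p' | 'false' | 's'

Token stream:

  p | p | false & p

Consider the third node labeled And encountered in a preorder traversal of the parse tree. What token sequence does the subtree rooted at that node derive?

false & p

[Or [Or [Or [And [Not p]]] | [And [Not p]]] | [And [And [Not false]] & [Not p]]]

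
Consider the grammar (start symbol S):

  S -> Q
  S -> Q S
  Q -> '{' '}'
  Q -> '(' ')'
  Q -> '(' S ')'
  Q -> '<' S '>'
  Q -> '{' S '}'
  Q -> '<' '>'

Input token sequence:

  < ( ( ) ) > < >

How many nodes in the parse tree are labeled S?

[S [Q < [S [Q ( [S [Q ( )]] )]] >] [S [Q < >]]]

4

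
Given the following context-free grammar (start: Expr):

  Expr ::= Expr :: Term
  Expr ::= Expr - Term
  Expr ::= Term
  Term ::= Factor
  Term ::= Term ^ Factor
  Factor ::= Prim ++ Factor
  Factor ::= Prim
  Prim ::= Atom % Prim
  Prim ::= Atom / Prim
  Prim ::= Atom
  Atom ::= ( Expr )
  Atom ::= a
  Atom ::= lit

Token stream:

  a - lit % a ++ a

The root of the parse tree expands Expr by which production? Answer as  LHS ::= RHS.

Expr ::= Expr - Term

[Expr [Expr [Term [Factor [Prim [Atom a]]]]] - [Term [Factor [Prim [Atom lit] % [Prim [Atom a]]] ++ [Factor [Prim [Atom a]]]]]]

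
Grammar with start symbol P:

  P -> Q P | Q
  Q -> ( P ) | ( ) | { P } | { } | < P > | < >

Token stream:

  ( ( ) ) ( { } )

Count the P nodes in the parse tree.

4

[P [Q ( [P [Q ( )]] )] [P [Q ( [P [Q { }]] )]]]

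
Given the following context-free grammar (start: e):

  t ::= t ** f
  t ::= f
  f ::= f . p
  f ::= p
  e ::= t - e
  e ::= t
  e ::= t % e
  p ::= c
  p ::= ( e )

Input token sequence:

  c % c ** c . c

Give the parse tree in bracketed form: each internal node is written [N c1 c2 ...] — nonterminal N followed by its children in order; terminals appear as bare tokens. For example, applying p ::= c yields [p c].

e
t % e
f % e
p % e
c % e
c % t
c % t ** f
c % f ** f
c % p ** f
c % c ** f
c % c ** f . p
c % c ** p . p
c % c ** c . p
c % c ** c . c

[e [t [f [p c]]] % [e [t [t [f [p c]]] ** [f [f [p c]] . [p c]]]]]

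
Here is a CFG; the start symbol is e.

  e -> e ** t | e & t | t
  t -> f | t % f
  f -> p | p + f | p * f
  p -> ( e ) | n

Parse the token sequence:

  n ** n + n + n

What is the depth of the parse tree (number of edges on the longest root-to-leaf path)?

[e [e [t [f [p n]]]] ** [t [f [p n] + [f [p n] + [f [p n]]]]]]

6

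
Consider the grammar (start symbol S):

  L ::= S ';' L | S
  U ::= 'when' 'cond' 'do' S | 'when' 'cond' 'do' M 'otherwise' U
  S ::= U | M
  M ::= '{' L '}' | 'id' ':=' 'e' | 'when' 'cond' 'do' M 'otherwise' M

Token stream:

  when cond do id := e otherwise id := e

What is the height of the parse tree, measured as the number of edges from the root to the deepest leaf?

3

[S [M when cond do [M id := e] otherwise [M id := e]]]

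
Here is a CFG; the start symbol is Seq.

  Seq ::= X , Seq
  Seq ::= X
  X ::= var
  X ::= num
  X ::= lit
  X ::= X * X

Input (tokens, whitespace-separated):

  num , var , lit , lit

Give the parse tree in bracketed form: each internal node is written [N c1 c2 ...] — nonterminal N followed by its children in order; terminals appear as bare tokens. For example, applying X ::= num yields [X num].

Seq
X , Seq
num , Seq
num , X , Seq
num , var , Seq
num , var , X , Seq
num , var , lit , Seq
num , var , lit , X
num , var , lit , lit

[Seq [X num] , [Seq [X var] , [Seq [X lit] , [Seq [X lit]]]]]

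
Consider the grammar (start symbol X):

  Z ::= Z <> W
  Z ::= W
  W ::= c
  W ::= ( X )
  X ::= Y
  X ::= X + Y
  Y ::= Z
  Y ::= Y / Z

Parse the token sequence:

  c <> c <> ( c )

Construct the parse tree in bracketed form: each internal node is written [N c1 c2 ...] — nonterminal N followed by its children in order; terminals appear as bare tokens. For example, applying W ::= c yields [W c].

X
Y
Z
Z <> W
Z <> W <> W
W <> W <> W
c <> W <> W
c <> c <> W
c <> c <> ( X )
c <> c <> ( Y )
c <> c <> ( Z )
c <> c <> ( W )
c <> c <> ( c )

[X [Y [Z [Z [Z [W c]] <> [W c]] <> [W ( [X [Y [Z [W c]]]] )]]]]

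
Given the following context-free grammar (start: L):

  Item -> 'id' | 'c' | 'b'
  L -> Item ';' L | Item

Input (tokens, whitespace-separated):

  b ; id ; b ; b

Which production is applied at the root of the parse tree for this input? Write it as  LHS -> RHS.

[L [Item b] ; [L [Item id] ; [L [Item b] ; [L [Item b]]]]]

L -> Item ';' L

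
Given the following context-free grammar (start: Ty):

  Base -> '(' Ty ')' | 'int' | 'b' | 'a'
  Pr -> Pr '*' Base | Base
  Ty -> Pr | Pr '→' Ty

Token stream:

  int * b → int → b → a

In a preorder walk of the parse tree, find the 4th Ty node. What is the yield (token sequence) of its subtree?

[Ty [Pr [Pr [Base int]] * [Base b]] → [Ty [Pr [Base int]] → [Ty [Pr [Base b]] → [Ty [Pr [Base a]]]]]]

a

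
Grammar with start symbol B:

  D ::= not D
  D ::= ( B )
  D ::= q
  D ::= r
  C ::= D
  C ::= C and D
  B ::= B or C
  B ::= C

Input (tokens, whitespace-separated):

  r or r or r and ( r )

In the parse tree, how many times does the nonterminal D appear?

5

[B [B [B [C [D r]]] or [C [D r]]] or [C [C [D r]] and [D ( [B [C [D r]]] )]]]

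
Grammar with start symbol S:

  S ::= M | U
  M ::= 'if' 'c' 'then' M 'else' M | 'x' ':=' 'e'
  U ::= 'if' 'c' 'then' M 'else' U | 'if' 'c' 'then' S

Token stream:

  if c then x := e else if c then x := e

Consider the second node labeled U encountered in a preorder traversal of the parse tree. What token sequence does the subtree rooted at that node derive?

[S [U if c then [M x := e] else [U if c then [S [M x := e]]]]]

if c then x := e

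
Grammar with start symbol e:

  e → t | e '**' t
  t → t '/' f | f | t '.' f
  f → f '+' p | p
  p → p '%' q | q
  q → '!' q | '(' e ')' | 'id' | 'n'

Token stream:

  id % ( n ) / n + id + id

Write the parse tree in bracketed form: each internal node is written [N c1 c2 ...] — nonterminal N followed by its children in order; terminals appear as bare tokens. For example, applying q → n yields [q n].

e
t
t / f
f / f
p / f
p % q / f
q % q / f
id % q / f
id % ( e ) / f
id % ( t ) / f
id % ( f ) / f
id % ( p ) / f
id % ( q ) / f
id % ( n ) / f
id % ( n ) / f + p
id % ( n ) / f + p + p
id % ( n ) / p + p + p
id % ( n ) / q + p + p
id % ( n ) / n + p + p
id % ( n ) / n + q + p
id % ( n ) / n + id + p
id % ( n ) / n + id + q
id % ( n ) / n + id + id

[e [t [t [f [p [p [q id]] % [q ( [e [t [f [p [q n]]]]] )]]]] / [f [f [f [p [q n]]] + [p [q id]]] + [p [q id]]]]]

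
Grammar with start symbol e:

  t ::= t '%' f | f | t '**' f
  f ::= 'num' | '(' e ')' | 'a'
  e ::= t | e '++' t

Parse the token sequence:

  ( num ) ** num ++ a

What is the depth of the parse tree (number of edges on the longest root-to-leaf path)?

[e [e [t [t [f ( [e [t [f num]]] )]] ** [f num]]] ++ [t [f a]]]

8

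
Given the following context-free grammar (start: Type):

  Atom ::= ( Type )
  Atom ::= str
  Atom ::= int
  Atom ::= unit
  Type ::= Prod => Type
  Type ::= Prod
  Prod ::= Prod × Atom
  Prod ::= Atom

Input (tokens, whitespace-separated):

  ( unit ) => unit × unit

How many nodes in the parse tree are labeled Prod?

4

[Type [Prod [Atom ( [Type [Prod [Atom unit]]] )]] => [Type [Prod [Prod [Atom unit]] × [Atom unit]]]]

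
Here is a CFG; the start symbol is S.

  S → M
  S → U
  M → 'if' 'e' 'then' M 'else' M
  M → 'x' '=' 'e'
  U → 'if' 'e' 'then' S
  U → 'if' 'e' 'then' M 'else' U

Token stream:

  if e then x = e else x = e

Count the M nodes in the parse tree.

3

[S [M if e then [M x = e] else [M x = e]]]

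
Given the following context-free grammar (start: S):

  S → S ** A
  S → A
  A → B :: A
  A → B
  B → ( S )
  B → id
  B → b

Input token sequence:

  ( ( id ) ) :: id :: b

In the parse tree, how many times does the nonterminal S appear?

[S [A [B ( [S [A [B ( [S [A [B id]]] )]]] )] :: [A [B id] :: [A [B b]]]]]

3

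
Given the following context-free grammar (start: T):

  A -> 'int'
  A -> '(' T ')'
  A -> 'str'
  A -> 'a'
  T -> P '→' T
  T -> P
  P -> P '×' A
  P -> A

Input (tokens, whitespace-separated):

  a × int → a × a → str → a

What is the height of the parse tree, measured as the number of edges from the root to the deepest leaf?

6

[T [P [P [A a]] × [A int]] → [T [P [P [A a]] × [A a]] → [T [P [A str]] → [T [P [A a]]]]]]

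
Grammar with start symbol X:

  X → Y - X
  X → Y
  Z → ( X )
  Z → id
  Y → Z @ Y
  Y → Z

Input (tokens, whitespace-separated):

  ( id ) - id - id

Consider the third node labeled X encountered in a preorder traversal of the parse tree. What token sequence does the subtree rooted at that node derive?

[X [Y [Z ( [X [Y [Z id]]] )]] - [X [Y [Z id]] - [X [Y [Z id]]]]]

id - id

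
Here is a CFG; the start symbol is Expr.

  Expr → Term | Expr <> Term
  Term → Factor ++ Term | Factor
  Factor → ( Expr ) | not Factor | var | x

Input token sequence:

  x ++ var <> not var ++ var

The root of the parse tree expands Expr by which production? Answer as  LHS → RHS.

[Expr [Expr [Term [Factor x] ++ [Term [Factor var]]]] <> [Term [Factor not [Factor var]] ++ [Term [Factor var]]]]

Expr → Expr <> Term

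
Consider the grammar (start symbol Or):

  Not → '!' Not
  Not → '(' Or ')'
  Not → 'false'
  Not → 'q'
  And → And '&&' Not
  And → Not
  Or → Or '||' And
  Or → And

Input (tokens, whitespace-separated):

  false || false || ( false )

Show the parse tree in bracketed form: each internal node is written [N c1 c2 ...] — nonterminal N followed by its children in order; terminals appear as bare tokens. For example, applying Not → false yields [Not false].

[Or [Or [Or [And [Not false]]] || [And [Not false]]] || [And [Not ( [Or [And [Not false]]] )]]]

Or
Or || And
Or || And || And
And || And || And
Not || And || And
false || And || And
false || Not || And
false || false || And
false || false || Not
false || false || ( Or )
false || false || ( And )
false || false || ( Not )
false || false || ( false )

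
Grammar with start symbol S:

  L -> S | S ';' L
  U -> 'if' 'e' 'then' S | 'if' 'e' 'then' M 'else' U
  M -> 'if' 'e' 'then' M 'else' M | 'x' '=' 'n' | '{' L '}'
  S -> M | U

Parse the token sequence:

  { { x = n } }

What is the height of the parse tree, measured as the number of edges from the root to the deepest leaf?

[S [M { [L [S [M { [L [S [M x = n]]] }]]] }]]

8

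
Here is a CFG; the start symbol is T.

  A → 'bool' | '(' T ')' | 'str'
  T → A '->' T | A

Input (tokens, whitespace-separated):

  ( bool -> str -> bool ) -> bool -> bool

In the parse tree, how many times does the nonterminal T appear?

6

[T [A ( [T [A bool] -> [T [A str] -> [T [A bool]]]] )] -> [T [A bool] -> [T [A bool]]]]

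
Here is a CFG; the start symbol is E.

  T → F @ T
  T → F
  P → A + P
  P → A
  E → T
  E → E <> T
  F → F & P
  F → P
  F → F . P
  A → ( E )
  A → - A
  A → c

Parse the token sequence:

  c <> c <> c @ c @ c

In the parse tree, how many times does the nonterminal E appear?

[E [E [E [T [F [P [A c]]]]] <> [T [F [P [A c]]]]] <> [T [F [P [A c]]] @ [T [F [P [A c]]] @ [T [F [P [A c]]]]]]]

3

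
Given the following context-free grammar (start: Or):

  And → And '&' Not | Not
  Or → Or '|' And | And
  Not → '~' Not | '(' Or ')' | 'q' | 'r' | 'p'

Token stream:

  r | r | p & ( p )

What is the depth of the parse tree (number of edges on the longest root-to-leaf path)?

6

[Or [Or [Or [And [Not r]]] | [And [Not r]]] | [And [And [Not p]] & [Not ( [Or [And [Not p]]] )]]]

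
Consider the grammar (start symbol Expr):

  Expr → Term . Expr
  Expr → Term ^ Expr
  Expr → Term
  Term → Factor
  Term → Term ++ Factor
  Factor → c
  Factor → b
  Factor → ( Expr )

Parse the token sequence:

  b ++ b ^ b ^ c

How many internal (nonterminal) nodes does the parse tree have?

11

[Expr [Term [Term [Factor b]] ++ [Factor b]] ^ [Expr [Term [Factor b]] ^ [Expr [Term [Factor c]]]]]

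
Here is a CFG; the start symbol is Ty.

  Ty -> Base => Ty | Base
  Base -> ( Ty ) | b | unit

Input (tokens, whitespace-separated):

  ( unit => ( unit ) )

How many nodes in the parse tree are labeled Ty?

4

[Ty [Base ( [Ty [Base unit] => [Ty [Base ( [Ty [Base unit]] )]]] )]]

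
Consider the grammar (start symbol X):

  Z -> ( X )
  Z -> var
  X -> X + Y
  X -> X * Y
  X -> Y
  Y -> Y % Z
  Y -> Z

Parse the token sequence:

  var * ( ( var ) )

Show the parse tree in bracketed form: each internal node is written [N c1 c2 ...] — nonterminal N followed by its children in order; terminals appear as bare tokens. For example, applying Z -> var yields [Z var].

[X [X [Y [Z var]]] * [Y [Z ( [X [Y [Z ( [X [Y [Z var]]] )]]] )]]]

X
X * Y
Y * Y
Z * Y
var * Y
var * Z
var * ( X )
var * ( Y )
var * ( Z )
var * ( ( X ) )
var * ( ( Y ) )
var * ( ( Z ) )
var * ( ( var ) )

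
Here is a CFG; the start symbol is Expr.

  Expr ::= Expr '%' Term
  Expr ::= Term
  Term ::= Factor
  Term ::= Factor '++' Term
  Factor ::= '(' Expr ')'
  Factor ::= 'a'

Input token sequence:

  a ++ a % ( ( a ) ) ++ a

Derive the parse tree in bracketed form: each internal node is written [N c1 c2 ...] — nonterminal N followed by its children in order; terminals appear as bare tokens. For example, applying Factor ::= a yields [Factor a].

[Expr [Expr [Term [Factor a] ++ [Term [Factor a]]]] % [Term [Factor ( [Expr [Term [Factor ( [Expr [Term [Factor a]]] )]]] )] ++ [Term [Factor a]]]]

Expr
Expr % Term
Term % Term
Factor ++ Term % Term
a ++ Term % Term
a ++ Factor % Term
a ++ a % Term
a ++ a % Factor ++ Term
a ++ a % ( Expr ) ++ Term
a ++ a % ( Term ) ++ Term
a ++ a % ( Factor ) ++ Term
a ++ a % ( ( Expr ) ) ++ Term
a ++ a % ( ( Term ) ) ++ Term
a ++ a % ( ( Factor ) ) ++ Term
a ++ a % ( ( a ) ) ++ Term
a ++ a % ( ( a ) ) ++ Factor
a ++ a % ( ( a ) ) ++ a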